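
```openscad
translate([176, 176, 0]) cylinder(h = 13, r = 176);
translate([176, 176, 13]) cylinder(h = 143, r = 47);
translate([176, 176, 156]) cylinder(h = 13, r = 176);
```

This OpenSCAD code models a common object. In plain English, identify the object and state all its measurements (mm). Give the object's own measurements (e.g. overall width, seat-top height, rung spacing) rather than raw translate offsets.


A spool: two coaxial disc flanges of radius 176 mm and thickness 13 mm, joined by a core cylinder of radius 47 mm and height 143 mm. The lower flange rests on z = 0 and the three cylinders share a vertical axis.


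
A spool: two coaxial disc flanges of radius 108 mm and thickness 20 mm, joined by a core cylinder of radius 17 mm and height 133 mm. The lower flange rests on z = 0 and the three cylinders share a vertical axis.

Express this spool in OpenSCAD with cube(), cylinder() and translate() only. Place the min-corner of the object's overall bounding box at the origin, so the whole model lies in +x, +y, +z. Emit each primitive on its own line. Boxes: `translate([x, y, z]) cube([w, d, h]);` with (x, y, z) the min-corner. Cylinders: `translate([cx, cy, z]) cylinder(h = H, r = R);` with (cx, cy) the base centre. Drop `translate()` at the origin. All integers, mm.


translate([108, 108, 0]) cylinder(h = 20, r = 108);
translate([108, 108, 20]) cylinder(h = 133, r = 17);
translate([108, 108, 153]) cylinder(h = 20, r = 108);


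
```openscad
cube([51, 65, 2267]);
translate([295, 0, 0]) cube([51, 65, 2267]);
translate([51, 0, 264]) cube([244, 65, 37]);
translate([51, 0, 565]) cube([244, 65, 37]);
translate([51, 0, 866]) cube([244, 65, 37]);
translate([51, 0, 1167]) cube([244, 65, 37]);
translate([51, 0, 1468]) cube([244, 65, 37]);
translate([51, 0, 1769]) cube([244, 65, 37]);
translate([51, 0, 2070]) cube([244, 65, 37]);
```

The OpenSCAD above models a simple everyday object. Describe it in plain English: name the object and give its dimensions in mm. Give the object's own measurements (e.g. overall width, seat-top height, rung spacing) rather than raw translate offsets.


A straight ladder. Two 51×65 mm vertical rails, 2267 mm tall, stand 346 mm apart (outside-to-outside) with their front faces coplanar on the −y side. 7 rungs, each 65 mm deep and 37 mm tall, span between the inner faces of the rails, front faces flush with the rails. The lowest rung's underside is at z = 264 mm and rungs are spaced 301 mm apart (underside to underside).


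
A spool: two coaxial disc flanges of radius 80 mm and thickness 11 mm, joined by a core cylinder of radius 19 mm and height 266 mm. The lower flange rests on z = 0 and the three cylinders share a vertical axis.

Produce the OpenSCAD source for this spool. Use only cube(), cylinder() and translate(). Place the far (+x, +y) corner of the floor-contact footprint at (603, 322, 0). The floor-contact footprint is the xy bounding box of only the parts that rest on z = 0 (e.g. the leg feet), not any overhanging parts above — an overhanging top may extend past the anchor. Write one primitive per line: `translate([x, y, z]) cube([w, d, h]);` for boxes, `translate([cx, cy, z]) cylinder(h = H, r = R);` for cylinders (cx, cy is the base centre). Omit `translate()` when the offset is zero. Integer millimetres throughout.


translate([523, 242, 0]) cylinder(h = 11, r = 80);
translate([523, 242, 11]) cylinder(h = 266, r = 19);
translate([523, 242, 277]) cylinder(h = 11, r = 80);


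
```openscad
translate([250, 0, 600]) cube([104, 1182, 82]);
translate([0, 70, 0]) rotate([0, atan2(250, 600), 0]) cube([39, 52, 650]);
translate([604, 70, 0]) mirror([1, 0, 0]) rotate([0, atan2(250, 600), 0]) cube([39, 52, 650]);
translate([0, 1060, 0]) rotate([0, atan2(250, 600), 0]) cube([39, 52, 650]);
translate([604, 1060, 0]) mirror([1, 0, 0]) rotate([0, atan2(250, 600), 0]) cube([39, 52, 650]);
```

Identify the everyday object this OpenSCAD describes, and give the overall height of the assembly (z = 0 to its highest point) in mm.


A sawhorse. The overall height is 682 mm.

A beam across two mirrored pairs of raked legs — a sawhorse. The beam's underside is at z = 600 (matching the legs' vertical rise in atan2(250, 600)) and the beam is 82 mm tall, so its top is at 600 + 82 = 682 mm. The raked legs top out at the beam's underside, so that is the highest point.


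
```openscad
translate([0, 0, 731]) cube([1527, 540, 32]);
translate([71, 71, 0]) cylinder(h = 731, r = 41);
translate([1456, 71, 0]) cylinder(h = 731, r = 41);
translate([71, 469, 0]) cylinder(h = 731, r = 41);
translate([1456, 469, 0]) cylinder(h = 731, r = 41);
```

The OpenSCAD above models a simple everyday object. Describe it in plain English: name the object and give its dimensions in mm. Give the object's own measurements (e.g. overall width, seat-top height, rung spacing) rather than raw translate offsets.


A rectangular dining table. The top is 1527×540×32 mm with its upper surface at z = 763 mm. It stands on four round legs of 82 mm diameter, each leg's bounding box inset 30 mm from the nearest pair of top edges, running from the floor to the underside of the top.


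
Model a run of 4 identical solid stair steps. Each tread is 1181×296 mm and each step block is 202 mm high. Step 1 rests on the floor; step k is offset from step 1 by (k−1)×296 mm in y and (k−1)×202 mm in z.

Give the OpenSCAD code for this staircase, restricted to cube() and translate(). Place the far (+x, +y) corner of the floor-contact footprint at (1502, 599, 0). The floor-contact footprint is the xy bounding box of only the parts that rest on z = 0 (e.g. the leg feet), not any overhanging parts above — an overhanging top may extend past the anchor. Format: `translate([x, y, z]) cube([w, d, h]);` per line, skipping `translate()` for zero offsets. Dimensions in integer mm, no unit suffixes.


translate([321, 303, 0]) cube([1181, 296, 202]);
translate([321, 599, 202]) cube([1181, 296, 202]);
translate([321, 895, 404]) cube([1181, 296, 202]);
translate([321, 1191, 606]) cube([1181, 296, 202]);


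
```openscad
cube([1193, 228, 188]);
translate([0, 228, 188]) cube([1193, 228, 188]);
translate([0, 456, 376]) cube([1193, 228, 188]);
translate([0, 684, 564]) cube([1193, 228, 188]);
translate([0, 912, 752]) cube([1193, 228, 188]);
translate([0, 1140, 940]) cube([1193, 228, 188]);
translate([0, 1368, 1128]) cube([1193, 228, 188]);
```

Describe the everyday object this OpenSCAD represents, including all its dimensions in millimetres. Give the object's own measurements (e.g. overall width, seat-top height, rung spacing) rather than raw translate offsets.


A straight staircase of 7 solid steps. Each step is 1193 mm wide (x), 228 mm deep (y, the going) and 188 mm tall (the rise). The first step rests on the floor; each subsequent step sits one going further in +y and one rise higher in +z, directly behind and above the previous step with no overlap.


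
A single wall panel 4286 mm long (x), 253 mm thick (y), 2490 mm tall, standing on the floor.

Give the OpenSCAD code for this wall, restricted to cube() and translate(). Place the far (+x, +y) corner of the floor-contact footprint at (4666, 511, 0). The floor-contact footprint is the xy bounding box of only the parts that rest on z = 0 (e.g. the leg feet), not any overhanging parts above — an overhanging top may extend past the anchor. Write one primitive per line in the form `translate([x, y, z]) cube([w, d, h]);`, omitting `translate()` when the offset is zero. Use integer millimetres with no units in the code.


translate([380, 258, 0]) cube([4286, 253, 2490]);


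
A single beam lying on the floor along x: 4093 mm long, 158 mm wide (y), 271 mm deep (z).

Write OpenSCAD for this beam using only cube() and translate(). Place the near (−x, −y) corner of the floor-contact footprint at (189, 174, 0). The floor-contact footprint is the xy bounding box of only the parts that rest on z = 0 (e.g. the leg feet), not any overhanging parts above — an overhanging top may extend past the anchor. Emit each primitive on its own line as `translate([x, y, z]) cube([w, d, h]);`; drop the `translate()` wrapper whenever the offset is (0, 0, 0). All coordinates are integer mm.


translate([189, 174, 0]) cube([4093, 158, 271]);


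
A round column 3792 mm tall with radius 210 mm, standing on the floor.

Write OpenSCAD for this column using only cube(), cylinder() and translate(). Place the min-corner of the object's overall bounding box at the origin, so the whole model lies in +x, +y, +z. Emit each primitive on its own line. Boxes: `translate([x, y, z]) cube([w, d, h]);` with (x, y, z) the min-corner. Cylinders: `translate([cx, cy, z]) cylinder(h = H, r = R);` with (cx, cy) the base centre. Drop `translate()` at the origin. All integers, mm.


translate([210, 210, 0]) cylinder(h = 3792, r = 210);


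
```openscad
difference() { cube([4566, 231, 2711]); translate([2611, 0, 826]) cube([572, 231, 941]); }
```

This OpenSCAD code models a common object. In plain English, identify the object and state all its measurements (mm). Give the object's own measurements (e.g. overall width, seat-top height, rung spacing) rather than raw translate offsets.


A wall 4566 mm long (x), 231 mm thick (y), 2711 mm tall, with a rectangular window opening cut through it. The opening is 572 mm wide and 941 mm tall; its sill is at z = 826 mm and its near (−x) edge is 2611 mm from the wall's −x end. The opening passes through the full wall thickness.


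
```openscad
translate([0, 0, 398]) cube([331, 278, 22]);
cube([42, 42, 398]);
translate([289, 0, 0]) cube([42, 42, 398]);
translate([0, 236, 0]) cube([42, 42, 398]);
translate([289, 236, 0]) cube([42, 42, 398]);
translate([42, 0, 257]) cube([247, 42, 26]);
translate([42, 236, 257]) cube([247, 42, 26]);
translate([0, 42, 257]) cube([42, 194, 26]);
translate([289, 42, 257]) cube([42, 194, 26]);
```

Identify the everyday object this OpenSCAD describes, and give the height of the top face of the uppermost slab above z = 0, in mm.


A stool. The seat height is 420 mm.

A 331×278×22 slab at z = 398 on four corner posts — a stool. The seat top is 398 + 22 = 420 mm.


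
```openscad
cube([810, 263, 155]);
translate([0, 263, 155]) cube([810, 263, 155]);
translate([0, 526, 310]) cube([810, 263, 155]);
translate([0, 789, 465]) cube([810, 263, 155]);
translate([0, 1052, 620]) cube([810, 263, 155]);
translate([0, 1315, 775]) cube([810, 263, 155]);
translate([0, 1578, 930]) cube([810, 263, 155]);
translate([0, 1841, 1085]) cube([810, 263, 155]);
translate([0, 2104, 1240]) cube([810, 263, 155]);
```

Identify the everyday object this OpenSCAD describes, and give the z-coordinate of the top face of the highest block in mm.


A staircase. The total rise is 1395 mm.

9 identical blocks, each offset up and back from the previous — a staircase. Each step is 155 mm tall and there are 9 of them, so the total rise is 9 × 155 = 1395 mm.


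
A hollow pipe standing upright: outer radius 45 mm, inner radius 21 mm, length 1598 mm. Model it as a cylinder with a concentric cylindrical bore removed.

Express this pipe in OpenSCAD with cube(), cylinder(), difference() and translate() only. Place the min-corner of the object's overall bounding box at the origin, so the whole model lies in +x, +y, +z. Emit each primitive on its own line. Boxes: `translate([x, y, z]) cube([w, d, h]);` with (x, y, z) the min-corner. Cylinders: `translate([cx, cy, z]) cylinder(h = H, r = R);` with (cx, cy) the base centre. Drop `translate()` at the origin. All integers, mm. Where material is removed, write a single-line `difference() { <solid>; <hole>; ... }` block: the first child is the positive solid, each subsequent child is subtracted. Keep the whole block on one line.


difference() { translate([45, 45, 0]) cylinder(h = 1598, r = 45); translate([45, 45, 0]) cylinder(h = 1598, r = 21); }


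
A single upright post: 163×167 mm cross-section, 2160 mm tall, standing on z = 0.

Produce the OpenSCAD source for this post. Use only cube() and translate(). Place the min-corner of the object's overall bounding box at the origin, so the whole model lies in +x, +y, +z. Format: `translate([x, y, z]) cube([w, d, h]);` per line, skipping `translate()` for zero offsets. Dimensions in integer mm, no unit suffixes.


cube([163, 167, 2160]);


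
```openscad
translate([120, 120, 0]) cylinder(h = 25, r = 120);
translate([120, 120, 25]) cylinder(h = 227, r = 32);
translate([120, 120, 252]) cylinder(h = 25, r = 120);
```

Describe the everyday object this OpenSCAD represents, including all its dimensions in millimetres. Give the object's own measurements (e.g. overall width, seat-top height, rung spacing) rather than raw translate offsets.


A spool: two coaxial disc flanges of radius 120 mm and thickness 25 mm, joined by a core cylinder of radius 32 mm and height 227 mm. The lower flange rests on z = 0 and the three cylinders share a vertical axis.


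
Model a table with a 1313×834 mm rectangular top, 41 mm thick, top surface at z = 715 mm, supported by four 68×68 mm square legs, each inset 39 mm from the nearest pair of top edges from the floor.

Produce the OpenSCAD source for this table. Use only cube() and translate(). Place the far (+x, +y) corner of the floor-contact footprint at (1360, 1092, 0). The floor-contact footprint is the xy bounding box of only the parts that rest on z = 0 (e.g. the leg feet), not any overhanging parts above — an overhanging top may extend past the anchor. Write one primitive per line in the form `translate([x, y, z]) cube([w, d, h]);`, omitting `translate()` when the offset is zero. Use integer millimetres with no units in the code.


translate([86, 297, 674]) cube([1313, 834, 41]);
translate([125, 336, 0]) cube([68, 68, 674]);
translate([1292, 336, 0]) cube([68, 68, 674]);
translate([125, 1024, 0]) cube([68, 68, 674]);
translate([1292, 1024, 0]) cube([68, 68, 674]);


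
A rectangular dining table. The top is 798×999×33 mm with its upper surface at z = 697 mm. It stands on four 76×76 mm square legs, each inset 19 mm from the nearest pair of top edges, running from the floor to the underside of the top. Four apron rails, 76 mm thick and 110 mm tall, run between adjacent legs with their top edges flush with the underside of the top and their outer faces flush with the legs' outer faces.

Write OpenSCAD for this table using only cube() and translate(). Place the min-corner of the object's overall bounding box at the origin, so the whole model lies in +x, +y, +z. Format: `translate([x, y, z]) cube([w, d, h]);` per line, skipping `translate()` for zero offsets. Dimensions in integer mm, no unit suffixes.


// leg_h = 697 - 33 = 664
// apron z = 664 - 110 = 554
translate([0, 0, 664]) cube([798, 999, 33]);
translate([19, 19, 0]) cube([76, 76, 664]);
translate([703, 19, 0]) cube([76, 76, 664]);
translate([19, 904, 0]) cube([76, 76, 664]);
translate([703, 904, 0]) cube([76, 76, 664]);
translate([95, 19, 554]) cube([608, 76, 110]);
translate([95, 904, 554]) cube([608, 76, 110]);
translate([19, 95, 554]) cube([76, 809, 110]);
translate([703, 95, 554]) cube([76, 809, 110]);


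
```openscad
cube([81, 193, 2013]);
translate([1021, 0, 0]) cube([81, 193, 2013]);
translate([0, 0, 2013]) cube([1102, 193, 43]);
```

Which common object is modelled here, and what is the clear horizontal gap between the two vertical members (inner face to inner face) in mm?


A door frame. The clear opening width is 940 mm.

Two 2013 mm tall posts with a header on top — a door frame. The left jamb is 81 mm wide at x = 0; the right jamb starts at x = 1021. The clear opening is 1021 − 81 = 940 mm.


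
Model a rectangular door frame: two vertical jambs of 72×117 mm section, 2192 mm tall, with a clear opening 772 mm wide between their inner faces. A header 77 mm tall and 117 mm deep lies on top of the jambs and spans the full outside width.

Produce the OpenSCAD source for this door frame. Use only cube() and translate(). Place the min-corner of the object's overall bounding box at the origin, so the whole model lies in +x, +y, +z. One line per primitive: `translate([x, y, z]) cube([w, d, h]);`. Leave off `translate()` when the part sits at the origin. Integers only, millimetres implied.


cube([72, 117, 2192]);
translate([844, 0, 0]) cube([72, 117, 2192]);
translate([0, 0, 2192]) cube([916, 117, 77]);


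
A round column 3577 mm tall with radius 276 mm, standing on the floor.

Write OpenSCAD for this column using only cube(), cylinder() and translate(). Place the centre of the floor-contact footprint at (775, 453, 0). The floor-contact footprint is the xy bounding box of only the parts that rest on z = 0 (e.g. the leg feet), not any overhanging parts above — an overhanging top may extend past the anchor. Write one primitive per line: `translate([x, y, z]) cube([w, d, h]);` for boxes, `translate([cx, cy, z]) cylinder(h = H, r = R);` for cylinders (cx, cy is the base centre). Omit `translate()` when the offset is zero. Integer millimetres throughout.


translate([775, 453, 0]) cylinder(h = 3577, r = 276);


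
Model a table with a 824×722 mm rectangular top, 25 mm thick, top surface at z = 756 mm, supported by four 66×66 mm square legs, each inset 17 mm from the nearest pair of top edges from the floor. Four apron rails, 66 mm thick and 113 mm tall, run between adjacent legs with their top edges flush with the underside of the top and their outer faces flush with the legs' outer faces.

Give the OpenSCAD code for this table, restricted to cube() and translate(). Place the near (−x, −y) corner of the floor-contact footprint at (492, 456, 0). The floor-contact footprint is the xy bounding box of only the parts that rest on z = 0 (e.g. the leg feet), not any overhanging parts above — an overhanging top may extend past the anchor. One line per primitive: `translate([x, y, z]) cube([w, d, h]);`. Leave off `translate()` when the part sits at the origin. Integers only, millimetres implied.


translate([475, 439, 731]) cube([824, 722, 25]);
translate([492, 456, 0]) cube([66, 66, 731]);
translate([1216, 456, 0]) cube([66, 66, 731]);
translate([492, 1078, 0]) cube([66, 66, 731]);
translate([1216, 1078, 0]) cube([66, 66, 731]);
translate([558, 456, 618]) cube([658, 66, 113]);
translate([558, 1078, 618]) cube([658, 66, 113]);
translate([492, 522, 618]) cube([66, 556, 113]);
translate([1216, 522, 618]) cube([66, 556, 113]);


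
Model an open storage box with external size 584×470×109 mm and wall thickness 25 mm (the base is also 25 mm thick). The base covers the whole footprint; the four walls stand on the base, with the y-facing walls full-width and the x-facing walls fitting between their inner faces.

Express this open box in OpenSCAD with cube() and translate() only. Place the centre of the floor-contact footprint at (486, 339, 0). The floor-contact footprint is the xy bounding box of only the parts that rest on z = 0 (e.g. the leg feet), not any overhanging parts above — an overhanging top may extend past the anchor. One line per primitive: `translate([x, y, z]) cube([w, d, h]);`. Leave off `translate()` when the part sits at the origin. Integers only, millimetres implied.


translate([194, 104, 0]) cube([584, 470, 25]);
translate([194, 104, 25]) cube([584, 25, 84]);
translate([194, 549, 25]) cube([584, 25, 84]);
translate([194, 129, 25]) cube([25, 420, 84]);
translate([753, 129, 25]) cube([25, 420, 84]);


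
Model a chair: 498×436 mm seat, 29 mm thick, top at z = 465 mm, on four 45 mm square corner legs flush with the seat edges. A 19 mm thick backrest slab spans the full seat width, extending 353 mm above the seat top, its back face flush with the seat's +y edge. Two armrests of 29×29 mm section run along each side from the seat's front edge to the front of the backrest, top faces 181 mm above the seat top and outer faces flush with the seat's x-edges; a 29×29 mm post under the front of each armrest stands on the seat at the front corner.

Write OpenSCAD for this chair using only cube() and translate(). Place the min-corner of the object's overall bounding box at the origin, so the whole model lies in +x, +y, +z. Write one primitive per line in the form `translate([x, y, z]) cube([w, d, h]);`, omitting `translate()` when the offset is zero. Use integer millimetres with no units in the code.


translate([0, 0, 436]) cube([498, 436, 29]);
cube([45, 45, 436]);
translate([453, 0, 0]) cube([45, 45, 436]);
translate([0, 391, 0]) cube([45, 45, 436]);
translate([453, 391, 0]) cube([45, 45, 436]);
translate([0, 417, 465]) cube([498, 19, 353]);
translate([0, 0, 617]) cube([29, 417, 29]);
translate([469, 0, 617]) cube([29, 417, 29]);
translate([0, 0, 465]) cube([29, 29, 152]);
translate([469, 0, 465]) cube([29, 29, 152]);


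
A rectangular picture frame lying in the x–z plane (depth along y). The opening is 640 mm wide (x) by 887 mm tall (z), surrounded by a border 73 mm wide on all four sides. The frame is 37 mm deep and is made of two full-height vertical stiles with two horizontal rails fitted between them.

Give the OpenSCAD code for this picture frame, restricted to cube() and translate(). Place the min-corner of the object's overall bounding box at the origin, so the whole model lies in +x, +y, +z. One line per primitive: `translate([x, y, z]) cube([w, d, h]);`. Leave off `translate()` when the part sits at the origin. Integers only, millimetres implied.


cube([73, 37, 1033]);
translate([713, 0, 0]) cube([73, 37, 1033]);
translate([73, 0, 0]) cube([640, 37, 73]);
translate([73, 0, 960]) cube([640, 37, 73]);


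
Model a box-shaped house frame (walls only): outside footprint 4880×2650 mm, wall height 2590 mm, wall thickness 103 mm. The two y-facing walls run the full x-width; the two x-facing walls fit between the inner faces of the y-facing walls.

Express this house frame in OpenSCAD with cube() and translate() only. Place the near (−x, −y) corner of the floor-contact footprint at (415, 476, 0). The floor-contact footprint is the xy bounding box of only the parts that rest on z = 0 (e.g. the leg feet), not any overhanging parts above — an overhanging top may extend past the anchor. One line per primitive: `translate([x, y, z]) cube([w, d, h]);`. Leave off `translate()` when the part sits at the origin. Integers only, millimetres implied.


translate([415, 476, 0]) cube([4880, 103, 2590]);
translate([415, 3023, 0]) cube([4880, 103, 2590]);
translate([415, 579, 0]) cube([103, 2444, 2590]);
translate([5192, 579, 0]) cube([103, 2444, 2590]);


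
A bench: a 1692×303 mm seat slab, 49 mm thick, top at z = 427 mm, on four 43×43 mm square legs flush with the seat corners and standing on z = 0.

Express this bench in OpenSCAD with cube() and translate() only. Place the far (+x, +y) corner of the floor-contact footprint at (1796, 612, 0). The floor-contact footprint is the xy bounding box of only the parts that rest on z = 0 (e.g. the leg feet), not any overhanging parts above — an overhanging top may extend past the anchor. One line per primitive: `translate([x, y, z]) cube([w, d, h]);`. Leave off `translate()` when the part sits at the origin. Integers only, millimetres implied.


translate([104, 309, 378]) cube([1692, 303, 49]);
translate([104, 309, 0]) cube([43, 43, 378]);
translate([104, 569, 0]) cube([43, 43, 378]);
translate([1753, 309, 0]) cube([43, 43, 378]);
translate([1753, 569, 0]) cube([43, 43, 378]);


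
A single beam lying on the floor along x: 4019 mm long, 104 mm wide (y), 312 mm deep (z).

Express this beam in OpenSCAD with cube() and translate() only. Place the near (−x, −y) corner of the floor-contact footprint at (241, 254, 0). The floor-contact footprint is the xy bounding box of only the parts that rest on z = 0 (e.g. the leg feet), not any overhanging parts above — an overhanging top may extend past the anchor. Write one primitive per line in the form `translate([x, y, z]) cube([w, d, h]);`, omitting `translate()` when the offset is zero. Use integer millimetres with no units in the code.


translate([241, 254, 0]) cube([4019, 104, 312]);


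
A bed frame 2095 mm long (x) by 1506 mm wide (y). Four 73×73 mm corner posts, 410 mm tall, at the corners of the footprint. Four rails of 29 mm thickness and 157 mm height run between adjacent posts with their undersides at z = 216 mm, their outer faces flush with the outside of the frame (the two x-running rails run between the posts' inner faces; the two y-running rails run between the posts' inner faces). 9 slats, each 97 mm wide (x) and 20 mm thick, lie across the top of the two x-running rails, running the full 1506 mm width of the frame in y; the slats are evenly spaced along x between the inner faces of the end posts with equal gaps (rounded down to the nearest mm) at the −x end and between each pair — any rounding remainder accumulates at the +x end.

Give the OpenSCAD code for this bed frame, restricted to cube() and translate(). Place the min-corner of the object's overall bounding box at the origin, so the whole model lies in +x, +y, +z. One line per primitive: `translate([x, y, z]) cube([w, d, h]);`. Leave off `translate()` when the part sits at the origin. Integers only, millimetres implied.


// slat z = rail_z + rail_h = 216 + 157 = 373
// slat gap = ⌊(1949 − 9·97) / 10⌋ = 107
cube([73, 73, 410]);
translate([0, 1433, 0]) cube([73, 73, 410]);
translate([2022, 0, 0]) cube([73, 73, 410]);
translate([2022, 1433, 0]) cube([73, 73, 410]);
translate([73, 0, 216]) cube([1949, 29, 157]);
translate([73, 1477, 216]) cube([1949, 29, 157]);
translate([0, 73, 216]) cube([29, 1360, 157]);
translate([2066, 73, 216]) cube([29, 1360, 157]);
translate([180, 0, 373]) cube([97, 1506, 20]);
translate([384, 0, 373]) cube([97, 1506, 20]);
translate([588, 0, 373]) cube([97, 1506, 20]);
translate([792, 0, 373]) cube([97, 1506, 20]);
translate([996, 0, 373]) cube([97, 1506, 20]);
translate([1200, 0, 373]) cube([97, 1506, 20]);
translate([1404, 0, 373]) cube([97, 1506, 20]);
translate([1608, 0, 373]) cube([97, 1506, 20]);
translate([1812, 0, 373]) cube([97, 1506, 20]);


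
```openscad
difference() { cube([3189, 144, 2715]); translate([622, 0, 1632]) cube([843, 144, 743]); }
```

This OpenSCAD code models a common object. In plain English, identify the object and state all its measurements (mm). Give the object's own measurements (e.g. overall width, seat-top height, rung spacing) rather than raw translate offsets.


A wall 3189 mm long (x), 144 mm thick (y), 2715 mm tall, with a rectangular window opening cut through it. The opening is 843 mm wide and 743 mm tall; its sill is at z = 1632 mm and its near (−x) edge is 622 mm from the wall's −x end. The opening passes through the full wall thickness.


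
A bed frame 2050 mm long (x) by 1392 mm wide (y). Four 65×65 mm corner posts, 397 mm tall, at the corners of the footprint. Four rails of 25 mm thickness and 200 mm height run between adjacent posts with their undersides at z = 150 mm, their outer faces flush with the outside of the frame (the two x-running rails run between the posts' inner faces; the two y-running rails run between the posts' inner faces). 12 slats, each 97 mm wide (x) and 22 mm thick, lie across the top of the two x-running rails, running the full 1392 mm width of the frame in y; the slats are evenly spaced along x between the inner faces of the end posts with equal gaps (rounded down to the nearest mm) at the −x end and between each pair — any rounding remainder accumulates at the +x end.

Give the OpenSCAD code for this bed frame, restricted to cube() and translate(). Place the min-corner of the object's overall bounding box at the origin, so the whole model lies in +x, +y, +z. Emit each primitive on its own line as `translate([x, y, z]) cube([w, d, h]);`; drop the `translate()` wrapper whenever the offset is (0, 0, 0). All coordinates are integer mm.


cube([65, 65, 397]);
translate([0, 1327, 0]) cube([65, 65, 397]);
translate([1985, 0, 0]) cube([65, 65, 397]);
translate([1985, 1327, 0]) cube([65, 65, 397]);
translate([65, 0, 150]) cube([1920, 25, 200]);
translate([65, 1367, 150]) cube([1920, 25, 200]);
translate([0, 65, 150]) cube([25, 1262, 200]);
translate([2025, 65, 150]) cube([25, 1262, 200]);
translate([123, 0, 350]) cube([97, 1392, 22]);
translate([278, 0, 350]) cube([97, 1392, 22]);
translate([433, 0, 350]) cube([97, 1392, 22]);
translate([588, 0, 350]) cube([97, 1392, 22]);
translate([743, 0, 350]) cube([97, 1392, 22]);
translate([898, 0, 350]) cube([97, 1392, 22]);
translate([1053, 0, 350]) cube([97, 1392, 22]);
translate([1208, 0, 350]) cube([97, 1392, 22]);
translate([1363, 0, 350]) cube([97, 1392, 22]);
translate([1518, 0, 350]) cube([97, 1392, 22]);
translate([1673, 0, 350]) cube([97, 1392, 22]);
translate([1828, 0, 350]) cube([97, 1392, 22]);


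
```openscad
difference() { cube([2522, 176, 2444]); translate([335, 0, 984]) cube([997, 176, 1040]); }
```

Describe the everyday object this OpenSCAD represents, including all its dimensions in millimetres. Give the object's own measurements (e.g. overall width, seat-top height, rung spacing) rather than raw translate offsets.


A wall 2522 mm long (x), 176 mm thick (y), 2444 mm tall, with a rectangular window opening cut through it. The opening is 997 mm wide and 1040 mm tall; its sill is at z = 984 mm and its near (−x) edge is 335 mm from the wall's −x end. The opening passes through the full wall thickness.


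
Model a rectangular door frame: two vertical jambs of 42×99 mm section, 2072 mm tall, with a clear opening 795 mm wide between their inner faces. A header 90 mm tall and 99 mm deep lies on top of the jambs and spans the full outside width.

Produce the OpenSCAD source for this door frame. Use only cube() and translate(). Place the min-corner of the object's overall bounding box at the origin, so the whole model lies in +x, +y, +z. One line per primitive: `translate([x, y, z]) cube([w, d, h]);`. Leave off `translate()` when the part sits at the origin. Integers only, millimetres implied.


cube([42, 99, 2072]);
translate([837, 0, 0]) cube([42, 99, 2072]);
translate([0, 0, 2072]) cube([879, 99, 90]);


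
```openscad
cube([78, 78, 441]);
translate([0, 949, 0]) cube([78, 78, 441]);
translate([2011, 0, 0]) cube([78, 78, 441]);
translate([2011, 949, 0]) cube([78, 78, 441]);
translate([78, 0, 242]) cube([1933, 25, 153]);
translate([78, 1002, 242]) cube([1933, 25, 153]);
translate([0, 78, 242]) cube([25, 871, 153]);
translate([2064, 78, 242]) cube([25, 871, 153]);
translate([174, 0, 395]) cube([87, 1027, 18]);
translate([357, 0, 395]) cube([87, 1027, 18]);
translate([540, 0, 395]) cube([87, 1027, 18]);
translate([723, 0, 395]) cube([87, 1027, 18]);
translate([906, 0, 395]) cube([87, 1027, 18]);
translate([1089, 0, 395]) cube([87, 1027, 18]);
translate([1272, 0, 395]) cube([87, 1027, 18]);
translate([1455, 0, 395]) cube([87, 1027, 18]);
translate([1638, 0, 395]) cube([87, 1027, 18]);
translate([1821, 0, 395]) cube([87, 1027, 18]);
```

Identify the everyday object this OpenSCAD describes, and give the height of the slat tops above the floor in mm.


A bed frame. The slat-top height is 413 mm.

Four posts, four rails, and a row of slats — a bed frame. Slats sit on the rails at z = 242 + 153 = 395; with slat thickness 18, the top is 413 mm.


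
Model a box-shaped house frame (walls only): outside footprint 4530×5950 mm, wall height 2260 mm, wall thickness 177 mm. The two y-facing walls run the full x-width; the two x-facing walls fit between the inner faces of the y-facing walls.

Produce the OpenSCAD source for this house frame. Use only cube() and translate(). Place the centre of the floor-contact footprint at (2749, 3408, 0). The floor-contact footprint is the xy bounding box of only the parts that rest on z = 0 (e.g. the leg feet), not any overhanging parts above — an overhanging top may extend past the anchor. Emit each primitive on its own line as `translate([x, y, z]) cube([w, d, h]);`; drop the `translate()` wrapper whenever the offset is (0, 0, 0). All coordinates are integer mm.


translate([484, 433, 0]) cube([4530, 177, 2260]);
translate([484, 6206, 0]) cube([4530, 177, 2260]);
translate([484, 610, 0]) cube([177, 5596, 2260]);
translate([4837, 610, 0]) cube([177, 5596, 2260]);


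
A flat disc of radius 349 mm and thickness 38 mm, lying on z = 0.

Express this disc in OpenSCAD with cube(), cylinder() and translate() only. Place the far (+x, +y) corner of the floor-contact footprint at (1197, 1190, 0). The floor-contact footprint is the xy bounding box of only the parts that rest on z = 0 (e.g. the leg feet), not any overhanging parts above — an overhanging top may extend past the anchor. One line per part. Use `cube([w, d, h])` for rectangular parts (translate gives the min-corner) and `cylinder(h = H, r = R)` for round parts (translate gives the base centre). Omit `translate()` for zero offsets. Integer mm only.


translate([848, 841, 0]) cylinder(h = 38, r = 349);


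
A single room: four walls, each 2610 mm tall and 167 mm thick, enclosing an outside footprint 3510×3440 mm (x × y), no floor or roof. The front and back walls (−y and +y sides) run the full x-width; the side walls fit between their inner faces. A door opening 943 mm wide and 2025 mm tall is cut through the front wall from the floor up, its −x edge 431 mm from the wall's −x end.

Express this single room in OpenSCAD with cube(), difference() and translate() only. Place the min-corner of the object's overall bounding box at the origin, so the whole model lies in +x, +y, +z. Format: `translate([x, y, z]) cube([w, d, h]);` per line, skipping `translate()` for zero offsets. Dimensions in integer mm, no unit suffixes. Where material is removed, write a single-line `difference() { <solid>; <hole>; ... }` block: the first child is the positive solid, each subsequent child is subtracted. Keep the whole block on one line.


difference() { cube([3510, 167, 2610]); translate([431, 0, 0]) cube([943, 167, 2025]); }
translate([0, 3273, 0]) cube([3510, 167, 2610]);
translate([0, 167, 0]) cube([167, 3106, 2610]);
translate([3343, 167, 0]) cube([167, 3106, 2610]);


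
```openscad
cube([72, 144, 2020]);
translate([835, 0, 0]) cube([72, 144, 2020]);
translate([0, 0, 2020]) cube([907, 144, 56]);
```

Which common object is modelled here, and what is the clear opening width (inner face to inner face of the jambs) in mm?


A door frame. The clear opening width is 763 mm.

Two 2020 mm tall posts with a header on top — a door frame. The left jamb is 72 mm wide at x = 0; the right jamb starts at x = 835. The clear opening is 835 − 72 = 763 mm.


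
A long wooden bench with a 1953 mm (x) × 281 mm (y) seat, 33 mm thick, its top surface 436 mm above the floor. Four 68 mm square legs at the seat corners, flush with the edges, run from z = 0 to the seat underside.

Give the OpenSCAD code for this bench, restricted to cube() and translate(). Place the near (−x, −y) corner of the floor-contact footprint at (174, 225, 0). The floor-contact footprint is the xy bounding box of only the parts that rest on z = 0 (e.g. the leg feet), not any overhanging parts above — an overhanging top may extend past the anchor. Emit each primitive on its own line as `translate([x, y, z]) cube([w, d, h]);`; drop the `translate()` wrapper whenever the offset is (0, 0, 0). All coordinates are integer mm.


translate([174, 225, 403]) cube([1953, 281, 33]);
translate([174, 225, 0]) cube([68, 68, 403]);
translate([174, 438, 0]) cube([68, 68, 403]);
translate([2059, 225, 0]) cube([68, 68, 403]);
translate([2059, 438, 0]) cube([68, 68, 403]);


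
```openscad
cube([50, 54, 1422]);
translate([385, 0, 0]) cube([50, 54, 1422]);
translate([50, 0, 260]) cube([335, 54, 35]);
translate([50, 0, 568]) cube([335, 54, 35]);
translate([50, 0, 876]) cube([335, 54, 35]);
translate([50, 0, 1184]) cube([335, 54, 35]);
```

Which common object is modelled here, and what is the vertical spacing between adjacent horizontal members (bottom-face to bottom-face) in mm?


A ladder. The rung spacing is 308 mm.

Two tall 50×54 posts with 4 short bars between them — a ladder. Adjacent rungs sit at z = 260 and z = 568, so the spacing is 568 − 260 = 308 mm.


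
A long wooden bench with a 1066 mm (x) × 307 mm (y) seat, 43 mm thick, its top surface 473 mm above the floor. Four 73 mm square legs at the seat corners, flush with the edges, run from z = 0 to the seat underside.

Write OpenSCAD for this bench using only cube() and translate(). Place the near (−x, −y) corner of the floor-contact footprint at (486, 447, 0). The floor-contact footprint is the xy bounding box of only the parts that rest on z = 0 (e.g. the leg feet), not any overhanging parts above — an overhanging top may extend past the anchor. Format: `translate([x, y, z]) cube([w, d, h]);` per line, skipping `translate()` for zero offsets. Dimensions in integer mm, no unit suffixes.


// leg_h = 473 − 43 = 430
translate([486, 447, 430]) cube([1066, 307, 43]);
translate([486, 447, 0]) cube([73, 73, 430]);
translate([486, 681, 0]) cube([73, 73, 430]);
translate([1479, 447, 0]) cube([73, 73, 430]);
translate([1479, 681, 0]) cube([73, 73, 430]);


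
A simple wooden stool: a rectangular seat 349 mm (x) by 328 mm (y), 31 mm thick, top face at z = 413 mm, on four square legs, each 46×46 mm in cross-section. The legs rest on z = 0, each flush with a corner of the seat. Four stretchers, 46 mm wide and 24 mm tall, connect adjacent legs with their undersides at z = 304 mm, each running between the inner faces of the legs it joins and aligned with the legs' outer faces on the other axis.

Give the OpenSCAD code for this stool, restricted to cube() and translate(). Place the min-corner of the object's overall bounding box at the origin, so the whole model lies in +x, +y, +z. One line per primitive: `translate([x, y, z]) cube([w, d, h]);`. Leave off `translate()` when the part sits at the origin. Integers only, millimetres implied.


translate([0, 0, 382]) cube([349, 328, 31]);
cube([46, 46, 382]);
translate([303, 0, 0]) cube([46, 46, 382]);
translate([0, 282, 0]) cube([46, 46, 382]);
translate([303, 282, 0]) cube([46, 46, 382]);
translate([46, 0, 304]) cube([257, 46, 24]);
translate([46, 282, 304]) cube([257, 46, 24]);
translate([0, 46, 304]) cube([46, 236, 24]);
translate([303, 46, 304]) cube([46, 236, 24]);


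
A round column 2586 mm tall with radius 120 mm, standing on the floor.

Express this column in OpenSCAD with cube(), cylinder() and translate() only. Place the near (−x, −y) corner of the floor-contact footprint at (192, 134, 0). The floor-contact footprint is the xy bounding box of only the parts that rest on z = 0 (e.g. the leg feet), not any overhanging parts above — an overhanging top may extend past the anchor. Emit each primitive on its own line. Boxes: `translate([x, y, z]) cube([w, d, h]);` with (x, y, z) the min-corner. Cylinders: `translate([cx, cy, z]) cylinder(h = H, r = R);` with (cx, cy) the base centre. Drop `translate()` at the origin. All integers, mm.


translate([312, 254, 0]) cylinder(h = 2586, r = 120);


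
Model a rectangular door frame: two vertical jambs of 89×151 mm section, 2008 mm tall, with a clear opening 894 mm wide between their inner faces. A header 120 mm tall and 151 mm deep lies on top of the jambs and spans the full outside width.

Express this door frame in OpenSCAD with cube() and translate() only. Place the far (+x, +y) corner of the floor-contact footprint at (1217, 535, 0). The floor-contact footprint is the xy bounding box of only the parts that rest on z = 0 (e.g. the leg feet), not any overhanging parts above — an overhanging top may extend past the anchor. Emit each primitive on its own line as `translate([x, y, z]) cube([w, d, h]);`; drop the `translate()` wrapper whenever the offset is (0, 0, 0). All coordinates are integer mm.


translate([145, 384, 0]) cube([89, 151, 2008]);
translate([1128, 384, 0]) cube([89, 151, 2008]);
translate([145, 384, 2008]) cube([1072, 151, 120]);


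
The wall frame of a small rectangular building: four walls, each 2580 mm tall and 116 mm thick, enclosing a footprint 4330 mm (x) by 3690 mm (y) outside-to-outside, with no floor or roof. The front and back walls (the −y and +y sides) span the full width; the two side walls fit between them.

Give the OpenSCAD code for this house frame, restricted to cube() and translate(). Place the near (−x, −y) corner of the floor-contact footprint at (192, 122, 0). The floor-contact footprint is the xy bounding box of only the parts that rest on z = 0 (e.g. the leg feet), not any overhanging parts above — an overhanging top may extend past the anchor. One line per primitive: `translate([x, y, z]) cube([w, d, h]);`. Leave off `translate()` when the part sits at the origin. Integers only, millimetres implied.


translate([192, 122, 0]) cube([4330, 116, 2580]);
translate([192, 3696, 0]) cube([4330, 116, 2580]);
translate([192, 238, 0]) cube([116, 3458, 2580]);
translate([4406, 238, 0]) cube([116, 3458, 2580]);
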